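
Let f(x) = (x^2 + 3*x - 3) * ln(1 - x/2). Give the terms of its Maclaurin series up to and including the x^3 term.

Distribute the polynomial across the series and collect like powers.
[x^0] = 0;  [x^1] = 3/2;  [x^2] = -9/8;  [x^3] = -3/4.

-3*x^3/4 - 9*x^2/8 + 3*x/2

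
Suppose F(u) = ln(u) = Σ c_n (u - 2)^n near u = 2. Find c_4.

-1/64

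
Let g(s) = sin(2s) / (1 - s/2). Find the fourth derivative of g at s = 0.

Expand each factor separately, then convolve coefficients.
The coefficient of s^4 in the expansion is -5/12, so g^(4)(0) = 4! * (-5/12) = -10.

-10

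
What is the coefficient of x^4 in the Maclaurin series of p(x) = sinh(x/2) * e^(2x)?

17/24

Multiply the two series term by term and collect like powers.
p(0) = 0
p′(0) = 1/2
p′′(0) = 2
p′′′(0) = 49/8
p^(4)(0) = 17
The Taylor polynomial is Σ p^(k)(0)/k! · x^k.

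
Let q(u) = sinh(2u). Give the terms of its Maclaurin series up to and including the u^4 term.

4*u^3/3 + 2*u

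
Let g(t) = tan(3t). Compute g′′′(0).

54

The coefficient of t^3 in the expansion is 9, so g′′′(0) = 3! * (9) = 54.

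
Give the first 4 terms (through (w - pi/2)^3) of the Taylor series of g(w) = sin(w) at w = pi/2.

Compute the successive derivatives at the expansion point and divide by k!.
[(w - pi/2)^0] = 1;  [(w - pi/2)^1] = 0;  [(w - pi/2)^2] = -1/2;  [(w - pi/2)^3] = 0.

1 - (w - pi/2)^2/2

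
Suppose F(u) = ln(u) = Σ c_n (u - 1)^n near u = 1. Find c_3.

Compute the successive derivatives at the expansion point and divide by k!.
[(u - 1)^0] = 0;  [(u - 1)^1] = 1;  [(u - 1)^2] = -1/2;  [(u - 1)^3] = 1/3.

1/3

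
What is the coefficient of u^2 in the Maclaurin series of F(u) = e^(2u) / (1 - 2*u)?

10

Expand 1/(denominator) as a geometric series and multiply by the numerator's series.
F(0) = 1
F′(0) = 4
F′′(0) = 20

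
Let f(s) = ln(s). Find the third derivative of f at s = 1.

Differentiate repeatedly and evaluate at the center.
The coefficient of (s - 1)^3 in the expansion is 1/3, so f′′′(1) = 3! * (1/3) = 2.

2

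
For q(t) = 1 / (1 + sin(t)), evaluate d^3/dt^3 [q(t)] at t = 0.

Expand as Σ (-1)^k u^k with u equal to the inner function's series.
The coefficient of t^3 in the expansion is -5/6, so q′′′(0) = 3! * (-5/6) = -5.

-5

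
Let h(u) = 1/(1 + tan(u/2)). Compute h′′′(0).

Let u equal the inner series; expand the outer function in u and truncate.
The coefficient of u^3 in the expansion is -1/6, so h′′′(0) = 3! * (-1/6) = -1.

-1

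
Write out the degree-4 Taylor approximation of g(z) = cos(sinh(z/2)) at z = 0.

-z^4/128 - z^2/8 + 1

Compose series: expand the inner function first, then feed it into the outer expansion.
g(0) = 1
g′(0) = 0
g′′(0) = -1/4
g′′′(0) = 0
g^(4)(0) = -3/16
Then c_k = g^(k)(0)/k! gives each Taylor coefficient.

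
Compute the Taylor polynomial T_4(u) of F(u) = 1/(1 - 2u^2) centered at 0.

[u^0] = 1;  [u^1] = 0;  [u^2] = 2;  [u^3] = 0;  [u^4] = 4.

4*u^4 + 2*u^2 + 1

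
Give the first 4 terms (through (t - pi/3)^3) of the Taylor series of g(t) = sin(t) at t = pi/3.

-(t - pi/3)^3/12 - sqrt(3)*(t - pi/3)^2/4 + (t - pi/3)/2 + sqrt(3)/2

Apply the Taylor formula c_k = f^(k)(a)/k!.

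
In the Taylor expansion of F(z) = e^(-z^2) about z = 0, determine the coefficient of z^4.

F(0) = 1
F′(0) = 0
F′′(0) = -2
F′′′(0) = 0
F^(4)(0) = 12
So c_4 = F^(4)(0)/4! = 1/2.

1/2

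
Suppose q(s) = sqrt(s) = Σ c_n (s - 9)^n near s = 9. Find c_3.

Use the known series and substitute for the argument.
So c_3 = q′′′(9)/3! = 1/3888.

1/3888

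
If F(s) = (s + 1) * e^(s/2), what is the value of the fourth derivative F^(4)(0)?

Distribute the polynomial across the series and collect like powers.
The coefficient of s^4 in the expansion is 3/128, so F^(4)(0) = 4! * (3/128) = 9/16.

9/16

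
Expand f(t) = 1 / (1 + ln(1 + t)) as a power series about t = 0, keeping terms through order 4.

11*t^4/3 - 7*t^3/3 + 3*t^2/2 - t + 1

Use the geometric series for the reciprocal, then substitute.
f(0) = 1
f′(0) = -1
f′′(0) = 3
f′′′(0) = -14
f^(4)(0) = 88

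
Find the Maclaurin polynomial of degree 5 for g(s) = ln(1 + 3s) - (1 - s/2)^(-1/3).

5668249*s^5/116640 - 78767*s^4/3888 + 2909*s^3/324 - 41*s^2/9 + 17*s/6 - 1

Combine the two series term by term.
g(0) = -1
g′(0) = 17/6
g′′(0) = -82/9
g′′′(0) = 2909/54
g^(4)(0) = -78767/162
g^(5)(0) = 5668249/972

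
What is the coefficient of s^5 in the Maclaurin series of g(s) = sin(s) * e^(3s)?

79/30

Multiply the two series term by term and collect like powers.
So c_5 = g^(5)(0)/5! = 79/30.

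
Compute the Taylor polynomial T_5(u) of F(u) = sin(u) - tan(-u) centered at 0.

17*u^5/120 + u^3/6 + 2*u

Combine the two series term by term.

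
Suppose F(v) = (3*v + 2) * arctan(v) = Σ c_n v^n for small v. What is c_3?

Shift and add copies of the series according to the polynomial's terms.
F(0) = 0
F′(0) = 2
F′′(0) = 6
F′′′(0) = -4
The Taylor polynomial is Σ F^(k)(0)/k! · v^k.

-2/3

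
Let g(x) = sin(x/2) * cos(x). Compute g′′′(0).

Expand each factor separately, then convolve coefficients.
The coefficient of x^3 in the expansion is -13/48, so g′′′(0) = 3! * (-13/48) = -13/8.

-13/8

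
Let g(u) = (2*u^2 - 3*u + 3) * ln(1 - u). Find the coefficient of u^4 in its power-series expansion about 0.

-3/4

Distribute the polynomial across the series and collect like powers.
g(0) = 0
g′(0) = -3
g′′(0) = 3
g′′′(0) = -9
g^(4)(0) = -18
So c_4 = g^(4)(0)/4! = -3/4.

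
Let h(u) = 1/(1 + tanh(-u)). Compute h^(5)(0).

16

Plug the Maclaurin series of the inner function into that of the outer and collect terms.
The coefficient of u^5 in the expansion is 2/15, so h^(5)(0) = 5! * (2/15) = 16.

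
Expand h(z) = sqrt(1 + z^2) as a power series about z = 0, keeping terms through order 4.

-z^4/8 + z^2/2 + 1

[z^0] = 1;  [z^1] = 0;  [z^2] = 1/2;  [z^3] = 0;  [z^4] = -1/8.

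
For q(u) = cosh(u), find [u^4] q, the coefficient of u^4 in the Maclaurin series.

q(0) = 1
q′(0) = 0
q′′(0) = 1
q′′′(0) = 0
q^(4)(0) = 1
Then c_k = q^(k)(0)/k! gives each Taylor coefficient.

1/24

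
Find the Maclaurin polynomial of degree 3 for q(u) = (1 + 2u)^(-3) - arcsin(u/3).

Add the two expansions coefficient-wise.

-12961*u^3/162 + 24*u^2 - 19*u/3 + 1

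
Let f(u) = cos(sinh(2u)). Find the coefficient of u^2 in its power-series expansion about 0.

Substitute the inner expansion into the outer series and collect powers.
f(0) = 1
f′(0) = 0
f′′(0) = -4
The Taylor polynomial is Σ f^(k)(0)/k! · u^k.

-2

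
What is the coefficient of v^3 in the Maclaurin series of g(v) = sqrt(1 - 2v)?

-1/2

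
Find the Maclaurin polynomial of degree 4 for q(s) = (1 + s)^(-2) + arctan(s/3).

5*s^4 - 325*s^3/81 + 3*s^2 - 5*s/3 + 1

Combine the two series term by term.
[s^0] = 1;  [s^1] = -5/3;  [s^2] = 3;  [s^3] = -325/81;  [s^4] = 5.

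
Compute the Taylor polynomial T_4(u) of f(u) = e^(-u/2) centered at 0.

[u^0] = 1;  [u^1] = -1/2;  [u^2] = 1/8;  [u^3] = -1/48;  [u^4] = 1/384.

u^4/384 - u^3/48 + u^2/8 - u/2 + 1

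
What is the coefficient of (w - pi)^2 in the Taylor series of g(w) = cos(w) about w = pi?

g(pi) = -1
g′(pi) = 0
g′′(pi) = 1
So c_2 = g′′(pi)/2! = 1/2.

1/2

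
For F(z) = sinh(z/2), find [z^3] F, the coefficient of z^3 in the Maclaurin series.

Differentiate repeatedly and evaluate at the center.
F(0) = 0
F′(0) = 1/2
F′′(0) = 0
F′′′(0) = 1/8

1/48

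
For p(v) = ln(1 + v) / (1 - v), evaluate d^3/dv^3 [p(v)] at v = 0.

5

Multiply the numerator's expansion by the denominator's geometric series.
The coefficient of v^3 in the expansion is 5/6, so p′′′(0) = 3! * (5/6) = 5.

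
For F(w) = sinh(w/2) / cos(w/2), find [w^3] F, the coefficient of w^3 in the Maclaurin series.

1/12

Write the quotient as an unknown series and match coefficients against numerator = denominator · series.
F(0) = 0
F′(0) = 1/2
F′′(0) = 0
F′′′(0) = 1/2
So c_3 = F′′′(0)/3! = 1/12.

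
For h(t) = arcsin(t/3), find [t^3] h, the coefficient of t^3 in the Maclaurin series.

[t^0] = 0;  [t^1] = 1/3;  [t^2] = 0;  [t^3] = 1/162.

1/162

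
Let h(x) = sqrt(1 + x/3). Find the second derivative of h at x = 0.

-1/36

Use the known series and substitute for the argument.
From the series, [x^2] h = -1/72; multiply by 2! = 2 to get -1/36.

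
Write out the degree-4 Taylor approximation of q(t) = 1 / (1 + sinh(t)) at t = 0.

4*t^4/3 - 7*t^3/6 + t^2 - t + 1

Write 1/(1+u) = 1 - u + u^2 - u^3 + ... and substitute the series for u.
q(0) = 1
q′(0) = -1
q′′(0) = 2
q′′′(0) = -7
q^(4)(0) = 32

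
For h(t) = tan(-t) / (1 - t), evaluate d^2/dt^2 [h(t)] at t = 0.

-2

Multiply the two series term by term and collect like powers.
From the series, [t^2] h = -1; multiply by 2! = 2 to get -2.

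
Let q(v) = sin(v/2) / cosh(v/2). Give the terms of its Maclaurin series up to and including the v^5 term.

3*v^5/320 - v^3/12 + v/2

Divide the numerator series by the denominator series (power-series long division).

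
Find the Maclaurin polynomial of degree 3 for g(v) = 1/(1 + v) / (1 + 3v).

-40*v^3 + 13*v^2 - 4*v + 1

Take the Cauchy product of the two expansions.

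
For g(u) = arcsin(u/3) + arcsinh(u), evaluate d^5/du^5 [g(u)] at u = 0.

244/27

Combine the two series term by term.
From the series, [u^5] g = 61/810; multiply by 5! = 120 to get 244/27.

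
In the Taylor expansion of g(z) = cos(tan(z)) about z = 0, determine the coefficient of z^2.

Compose series: expand the inner function first, then feed it into the outer expansion.
So c_2 = g′′(0)/2! = -1/2.

-1/2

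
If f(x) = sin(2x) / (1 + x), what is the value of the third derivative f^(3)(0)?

4

Expand each factor separately, then convolve coefficients.
The coefficient of x^3 in the expansion is 2/3, so f′′′(0) = 3! * (2/3) = 4.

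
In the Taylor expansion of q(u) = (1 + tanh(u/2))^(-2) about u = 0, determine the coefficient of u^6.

Compose series: expand the inner function first, then feed it into the outer expansion.
q(0) = 1
q′(0) = -1
q′′(0) = 3/2
q′′′(0) = -5/2
q^(4)(0) = 9/2
q^(5)(0) = -17/2
q^(6)(0) = 33/2

11/480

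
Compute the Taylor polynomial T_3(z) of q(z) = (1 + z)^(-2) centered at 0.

-4*z^3 + 3*z^2 - 2*z + 1

Use the known series and substitute for the argument.
q(0) = 1
q′(0) = -2
q′′(0) = 6
q′′′(0) = -24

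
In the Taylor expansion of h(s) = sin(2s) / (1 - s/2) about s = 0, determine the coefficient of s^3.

-5/6

Write out both Maclaurin series and multiply, keeping only the needed powers.
h(0) = 0
h′(0) = 2
h′′(0) = 2
h′′′(0) = -5
So c_3 = h′′′(0)/3! = -5/6.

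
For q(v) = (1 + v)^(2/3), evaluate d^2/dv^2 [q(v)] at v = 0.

-2/9

Differentiate repeatedly and evaluate at the center.
From the series, [v^2] q = -1/9; multiply by 2! = 2 to get -2/9.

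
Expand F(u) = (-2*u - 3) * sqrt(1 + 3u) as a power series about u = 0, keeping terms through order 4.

Shift and add copies of the series according to the polynomial's terms.
F(0) = -3
F′(0) = -13/2
F′′(0) = 3/4
F′′′(0) = -135/8
F^(4)(0) = 2349/16

783*u^4/128 - 45*u^3/16 + 3*u^2/8 - 13*u/2 - 3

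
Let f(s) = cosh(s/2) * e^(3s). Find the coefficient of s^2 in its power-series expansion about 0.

Write out both Maclaurin series and multiply, keeping only the needed powers.
[s^0] = 1;  [s^1] = 3;  [s^2] = 37/8.
So c_2 = f′′(0)/2! = 37/8.

37/8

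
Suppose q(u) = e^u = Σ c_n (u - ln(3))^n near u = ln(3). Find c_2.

[(u - ln(3))^0] = 3;  [(u - ln(3))^1] = 3;  [(u - ln(3))^2] = 3/2.

3/2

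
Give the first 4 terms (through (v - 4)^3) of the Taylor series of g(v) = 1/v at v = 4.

-(v - 4)^3/256 + (v - 4)^2/64 - (v - 4)/16 + 1/4

[(v - 4)^0] = 1/4;  [(v - 4)^1] = -1/16;  [(v - 4)^2] = 1/64;  [(v - 4)^3] = -1/256.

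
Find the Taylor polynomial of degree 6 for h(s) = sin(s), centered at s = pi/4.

Apply the Taylor formula c_k = f^(k)(a)/k!.
h(pi/4) = sqrt(2)/2
h′(pi/4) = sqrt(2)/2
h′′(pi/4) = -sqrt(2)/2
h′′′(pi/4) = -sqrt(2)/2
h^(4)(pi/4) = sqrt(2)/2
h^(5)(pi/4) = sqrt(2)/2
h^(6)(pi/4) = -sqrt(2)/2
Dividing each by k! gives the coefficients c_0, ..., c_6.

-sqrt(2)*(s - pi/4)^6/1440 + sqrt(2)*(s - pi/4)^5/240 + sqrt(2)*(s - pi/4)^4/48 - sqrt(2)*(s - pi/4)^3/12 - sqrt(2)*(s - pi/4)^2/4 + sqrt(2)*(s - pi/4)/2 + sqrt(2)/2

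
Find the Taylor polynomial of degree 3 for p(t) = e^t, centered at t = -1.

Differentiate repeatedly and evaluate at the center.
p(-1) = e^(-1)
p′(-1) = e^(-1)
p′′(-1) = e^(-1)
p′′′(-1) = e^(-1)
Dividing each by k! gives the coefficients c_0, ..., c_3.

(t + 1)^3*e^(-1)/6 + (t + 1)^2*e^(-1)/2 + (t + 1)*e^(-1) + e^(-1)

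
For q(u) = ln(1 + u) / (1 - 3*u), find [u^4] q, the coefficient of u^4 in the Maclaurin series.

93/4

Expand 1/(denominator) as a geometric series and multiply by the numerator's series.
q(0) = 0
q′(0) = 1
q′′(0) = 5
q′′′(0) = 47
q^(4)(0) = 558
Then c_k = q^(k)(0)/k! gives each Taylor coefficient.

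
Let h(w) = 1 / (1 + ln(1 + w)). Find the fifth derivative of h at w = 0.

Write 1/(1+u) = 1 - u + u^2 - u^3 + ... and substitute the series for u.
The coefficient of w^5 in the expansion is -347/60, so h^(5)(0) = 5! * (-347/60) = -694.

-694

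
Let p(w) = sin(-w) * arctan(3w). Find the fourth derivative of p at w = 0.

228

Multiply the two series term by term and collect like powers.
The coefficient of w^4 in the expansion is 19/2, so p^(4)(0) = 4! * (19/2) = 228.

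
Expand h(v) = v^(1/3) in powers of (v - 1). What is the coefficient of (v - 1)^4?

-10/243

h(1) = 1
h′(1) = 1/3
h′′(1) = -2/9
h′′′(1) = 10/27
h^(4)(1) = -80/81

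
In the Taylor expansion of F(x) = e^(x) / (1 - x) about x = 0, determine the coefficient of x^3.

Write out both Maclaurin series and multiply, keeping only the needed powers.
[x^0] = 1;  [x^1] = 2;  [x^2] = 5/2;  [x^3] = 8/3.

8/3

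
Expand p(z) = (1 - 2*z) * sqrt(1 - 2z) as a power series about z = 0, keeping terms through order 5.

Shift and add copies of the series according to the polynomial's terms.
p(0) = 1
p′(0) = -3
p′′(0) = 3
p′′′(0) = 3
p^(4)(0) = 9
p^(5)(0) = 45

3*z^5/8 + 3*z^4/8 + z^3/2 + 3*z^2/2 - 3*z + 1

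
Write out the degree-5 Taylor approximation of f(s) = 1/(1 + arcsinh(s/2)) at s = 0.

-23*s^5/1280 + s^4/24 - 5*s^3/48 + s^2/4 - s/2 + 1

Let u equal the inner series; expand the outer function in u and truncate.
f(0) = 1
f′(0) = -1/2
f′′(0) = 1/2
f′′′(0) = -5/8
f^(4)(0) = 1
f^(5)(0) = -69/32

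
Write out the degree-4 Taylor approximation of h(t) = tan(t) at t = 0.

t^3/3 + t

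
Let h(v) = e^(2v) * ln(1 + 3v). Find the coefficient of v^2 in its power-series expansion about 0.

Expand each factor separately, then convolve coefficients.
h(0) = 0
h′(0) = 3
h′′(0) = 3
Dividing each by k! gives the coefficients c_0, ..., c_2.

3/2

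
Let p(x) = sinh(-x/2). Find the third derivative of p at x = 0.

From the series, [x^3] p = -1/48; multiply by 3! = 6 to get -1/8.

-1/8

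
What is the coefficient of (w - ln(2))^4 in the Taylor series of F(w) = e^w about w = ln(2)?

Compute the successive derivatives at the expansion point and divide by k!.
[(w - ln(2))^0] = 2;  [(w - ln(2))^1] = 2;  [(w - ln(2))^2] = 1;  [(w - ln(2))^3] = 1/3;  [(w - ln(2))^4] = 1/12.

1/12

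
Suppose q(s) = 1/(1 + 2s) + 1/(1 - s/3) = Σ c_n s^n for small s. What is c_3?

-215/27

Combine the two series term by term.
q(0) = 2
q′(0) = -5/3
q′′(0) = 74/9
q′′′(0) = -430/9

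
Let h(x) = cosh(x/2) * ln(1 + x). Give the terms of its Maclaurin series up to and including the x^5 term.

Expand each factor separately, then convolve coefficients.
h(0) = 0
h′(0) = 1
h′′(0) = -1
h′′′(0) = 11/4
h^(4)(0) = -15/2
h^(5)(0) = 469/16

469*x^5/1920 - 5*x^4/16 + 11*x^3/24 - x^2/2 + x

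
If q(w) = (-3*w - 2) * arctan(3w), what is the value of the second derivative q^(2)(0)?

-18

Multiply each power in the prefactor through the base expansion.
From the series, [w^2] q = -9; multiply by 2! = 2 to get -18.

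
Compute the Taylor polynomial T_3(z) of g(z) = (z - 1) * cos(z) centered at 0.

-z^3/2 + z^2/2 + z - 1

Multiply each power in the prefactor through the base expansion.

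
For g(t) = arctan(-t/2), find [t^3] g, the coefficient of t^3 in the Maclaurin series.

1/24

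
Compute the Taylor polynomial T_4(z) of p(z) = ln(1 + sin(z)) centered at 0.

-z^4/12 + z^3/6 - z^2/2 + z

Plug the Maclaurin series of the inner function into that of the outer and collect terms.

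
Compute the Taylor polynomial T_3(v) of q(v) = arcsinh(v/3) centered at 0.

-v^3/162 + v/3

Compute the successive derivatives at the expansion point and divide by k!.
[v^0] = 0;  [v^1] = 1/3;  [v^2] = 0;  [v^3] = -1/162.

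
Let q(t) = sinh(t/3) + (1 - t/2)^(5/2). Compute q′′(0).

Combine the two series term by term.
The coefficient of t^2 in the expansion is 15/32, so q′′(0) = 2! * (15/32) = 15/16.

15/16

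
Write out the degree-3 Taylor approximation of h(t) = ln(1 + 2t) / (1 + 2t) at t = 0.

44*t^3/3 - 6*t^2 + 2*t

Take the Cauchy product of the two expansions.
h(0) = 0
h′(0) = 2
h′′(0) = -12
h′′′(0) = 88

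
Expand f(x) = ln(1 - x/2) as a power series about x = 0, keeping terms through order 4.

f(0) = 0
f′(0) = -1/2
f′′(0) = -1/4
f′′′(0) = -1/4
f^(4)(0) = -3/8
Dividing each by k! gives the coefficients c_0, ..., c_4.

-x^4/64 - x^3/24 - x^2/8 - x/2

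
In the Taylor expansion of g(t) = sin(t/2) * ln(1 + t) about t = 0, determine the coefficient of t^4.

Write out both Maclaurin series and multiply, keeping only the needed powers.
g(0) = 0
g′(0) = 0
g′′(0) = 1
g′′′(0) = -3/2
g^(4)(0) = 7/2
Dividing each by k! gives the coefficients c_0, ..., c_4.

7/48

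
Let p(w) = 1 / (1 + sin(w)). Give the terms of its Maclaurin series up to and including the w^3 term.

Write 1/(1+u) = 1 - u + u^2 - u^3 + ... and substitute the series for u.

-5*w^3/6 + w^2 - w + 1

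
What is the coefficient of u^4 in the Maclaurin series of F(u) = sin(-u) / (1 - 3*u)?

-53/2

Use 1/(1 - r) = Σ r^k on the denominator, then take the Cauchy product.
F(0) = 0
F′(0) = -1
F′′(0) = -6
F′′′(0) = -53
F^(4)(0) = -636
So c_4 = F^(4)(0)/4! = -53/2.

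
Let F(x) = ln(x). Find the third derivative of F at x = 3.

2/27

Differentiate repeatedly and evaluate at the center.
From the series, [(x - 3)^3] F = 1/81; multiply by 3! = 6 to get 2/27.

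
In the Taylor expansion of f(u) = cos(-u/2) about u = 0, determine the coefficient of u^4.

1/384

Differentiate repeatedly and evaluate at the center.
f(0) = 1
f′(0) = 0
f′′(0) = -1/4
f′′′(0) = 0
f^(4)(0) = 1/16
So c_4 = f^(4)(0)/4! = 1/384.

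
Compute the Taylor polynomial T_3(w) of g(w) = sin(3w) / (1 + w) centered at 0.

Write out both Maclaurin series and multiply, keeping only the needed powers.
g(0) = 0
g′(0) = 3
g′′(0) = -6
g′′′(0) = -9
Dividing each by k! gives the coefficients c_0, ..., c_3.

-3*w^3/2 - 3*w^2 + 3*w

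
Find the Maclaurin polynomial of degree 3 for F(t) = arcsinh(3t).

-9*t^3/2 + 3*t

[t^0] = 0;  [t^1] = 3;  [t^2] = 0;  [t^3] = -9/2.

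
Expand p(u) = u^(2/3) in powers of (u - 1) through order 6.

-91*(u - 1)^6/6561 + 14*(u - 1)^5/729 - 7*(u - 1)^4/243 + 4*(u - 1)^3/81 - (u - 1)^2/9 + 2*(u - 1)/3 + 1

p(1) = 1
p′(1) = 2/3
p′′(1) = -2/9
p′′′(1) = 8/27
p^(4)(1) = -56/81
p^(5)(1) = 560/243
p^(6)(1) = -7280/729
Dividing each by k! gives the coefficients c_0, ..., c_6.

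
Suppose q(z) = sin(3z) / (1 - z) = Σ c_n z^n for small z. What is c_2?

Take the Cauchy product of the two expansions.
[z^0] = 0;  [z^1] = 3;  [z^2] = 3.

3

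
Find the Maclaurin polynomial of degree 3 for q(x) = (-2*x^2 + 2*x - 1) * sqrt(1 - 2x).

3*x^3/2 - 7*x^2/2 + 3*x - 1

Distribute the polynomial across the series and collect like powers.
q(0) = -1
q′(0) = 3
q′′(0) = -7
q′′′(0) = 9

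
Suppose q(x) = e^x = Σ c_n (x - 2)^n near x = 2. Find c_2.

e^(2)/2

[(x - 2)^0] = e^(2);  [(x - 2)^1] = e^(2);  [(x - 2)^2] = e^(2)/2.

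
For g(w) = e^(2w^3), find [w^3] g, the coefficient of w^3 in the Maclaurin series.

Differentiate repeatedly and evaluate at the center.
g(0) = 1
g′(0) = 0
g′′(0) = 0
g′′′(0) = 12
Then c_k = g^(k)(0)/k! gives each Taylor coefficient.

2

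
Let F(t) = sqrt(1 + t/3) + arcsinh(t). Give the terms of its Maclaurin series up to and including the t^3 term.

Expand each term separately and add.
F(0) = 1
F′(0) = 7/6
F′′(0) = -1/36
F′′′(0) = -71/72
Dividing each by k! gives the coefficients c_0, ..., c_3.

-71*t^3/432 - t^2/72 + 7*t/6 + 1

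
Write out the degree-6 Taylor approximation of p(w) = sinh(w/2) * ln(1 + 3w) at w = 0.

6269*w^6/256 - 327*w^5/32 + 73*w^4/16 - 9*w^3/4 + 3*w^2/2

Multiply the two series term by term and collect like powers.
p(0) = 0
p′(0) = 0
p′′(0) = 3
p′′′(0) = -27/2
p^(4)(0) = 219/2
p^(5)(0) = -4905/4
p^(6)(0) = 282105/16
The Taylor polynomial is Σ p^(k)(0)/k! · w^k.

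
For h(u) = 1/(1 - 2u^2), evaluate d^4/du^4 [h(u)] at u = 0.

96

The coefficient of u^4 in the expansion is 4, so h^(4)(0) = 4! * (4) = 96.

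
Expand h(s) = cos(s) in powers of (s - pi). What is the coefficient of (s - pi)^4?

h(pi) = -1
h′(pi) = 0
h′′(pi) = 1
h′′′(pi) = 0
h^(4)(pi) = -1
The Taylor polynomial is Σ h^(k)(pi)/k! · (s - pi)^k.

-1/24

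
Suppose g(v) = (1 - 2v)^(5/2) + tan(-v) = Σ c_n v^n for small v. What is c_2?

Combine the two series term by term.
g(0) = 1
g′(0) = -6
g′′(0) = 15
So c_2 = g′′(0)/2! = 15/2.

15/2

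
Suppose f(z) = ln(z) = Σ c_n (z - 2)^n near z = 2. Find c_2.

-1/8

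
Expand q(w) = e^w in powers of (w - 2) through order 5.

(w - 2)^5*e^(2)/120 + (w - 2)^4*e^(2)/24 + (w - 2)^3*e^(2)/6 + (w - 2)^2*e^(2)/2 + (w - 2)*e^(2) + e^(2)

q(2) = e^(2)
q′(2) = e^(2)
q′′(2) = e^(2)
q′′′(2) = e^(2)
q^(4)(2) = e^(2)
q^(5)(2) = e^(2)
Then c_k = q^(k)(2)/k! gives each Taylor coefficient.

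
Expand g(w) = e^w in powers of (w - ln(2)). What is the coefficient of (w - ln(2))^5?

1/60

c_5 = g^(5)(ln(2))/5! = 1/60.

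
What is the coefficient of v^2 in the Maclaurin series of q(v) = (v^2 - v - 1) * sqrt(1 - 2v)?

5/2

Shift and add copies of the series according to the polynomial's terms.
q(0) = -1
q′(0) = 0
q′′(0) = 5
So c_2 = q′′(0)/2! = 5/2.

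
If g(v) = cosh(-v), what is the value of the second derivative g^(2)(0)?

From the series, [v^2] g = 1/2; multiply by 2! = 2 to get 1.

1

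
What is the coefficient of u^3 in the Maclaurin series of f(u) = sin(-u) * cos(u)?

Take the Cauchy product of the two expansions.
[u^0] = 0;  [u^1] = -1;  [u^2] = 0;  [u^3] = 2/3.
So c_3 = f′′′(0)/3! = 2/3.

2/3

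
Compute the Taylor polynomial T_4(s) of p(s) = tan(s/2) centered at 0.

Differentiate repeatedly and evaluate at the center.

s^3/24 + s/2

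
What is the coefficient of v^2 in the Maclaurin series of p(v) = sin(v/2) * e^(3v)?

3/2

Write out both Maclaurin series and multiply, keeping only the needed powers.
p(0) = 0
p′(0) = 1/2
p′′(0) = 3
The Taylor polynomial is Σ p^(k)(0)/k! · v^k.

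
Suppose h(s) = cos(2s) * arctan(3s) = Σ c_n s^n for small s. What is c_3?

-15

Write out both Maclaurin series and multiply, keeping only the needed powers.
[s^0] = 0;  [s^1] = 3;  [s^2] = 0;  [s^3] = -15.
So c_3 = h′′′(0)/3! = -15.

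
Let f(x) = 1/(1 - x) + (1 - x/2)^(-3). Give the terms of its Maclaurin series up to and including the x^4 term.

31*x^4/16 + 9*x^3/4 + 5*x^2/2 + 5*x/2 + 2

Expand each term separately and add.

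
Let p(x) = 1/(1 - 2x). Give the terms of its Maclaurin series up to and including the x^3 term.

8*x^3 + 4*x^2 + 2*x + 1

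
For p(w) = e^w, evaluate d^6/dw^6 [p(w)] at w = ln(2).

2

The coefficient of (w - ln(2))^6 in the expansion is 1/360, so p^(6)(ln(2)) = 6! * (1/360) = 2.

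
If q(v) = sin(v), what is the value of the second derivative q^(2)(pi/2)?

-1

The coefficient of (v - pi/2)^2 in the expansion is -1/2, so q′′(pi/2) = 2! * (-1/2) = -1.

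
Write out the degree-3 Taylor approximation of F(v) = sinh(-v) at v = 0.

[v^0] = 0;  [v^1] = -1;  [v^2] = 0;  [v^3] = -1/6.

-v^3/6 - v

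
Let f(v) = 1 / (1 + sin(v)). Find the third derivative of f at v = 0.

-5

Use the geometric series for the reciprocal, then substitute.
The coefficient of v^3 in the expansion is -5/6, so f′′′(0) = 3! * (-5/6) = -5.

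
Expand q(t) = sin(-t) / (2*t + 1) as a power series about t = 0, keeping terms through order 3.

Multiply the numerator's expansion by the denominator's geometric series.
q(0) = 0
q′(0) = -1
q′′(0) = 4
q′′′(0) = -23
Then c_k = q^(k)(0)/k! gives each Taylor coefficient.

-23*t^3/6 + 2*t^2 - t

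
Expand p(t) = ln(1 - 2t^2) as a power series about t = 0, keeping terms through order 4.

-2*t^4 - 2*t^2

p(0) = 0
p′(0) = 0
p′′(0) = -4
p′′′(0) = 0
p^(4)(0) = -48
Then c_k = p^(k)(0)/k! gives each Taylor coefficient.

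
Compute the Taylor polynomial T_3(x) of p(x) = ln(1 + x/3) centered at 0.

p(0) = 0
p′(0) = 1/3
p′′(0) = -1/9
p′′′(0) = 2/27
Then c_k = p^(k)(0)/k! gives each Taylor coefficient.

x^3/81 - x^2/18 + x/3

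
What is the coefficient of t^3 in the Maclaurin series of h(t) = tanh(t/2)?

-1/24

[t^0] = 0;  [t^1] = 1/2;  [t^2] = 0;  [t^3] = -1/24.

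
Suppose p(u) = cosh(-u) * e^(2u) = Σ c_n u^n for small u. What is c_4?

Expand each factor separately, then convolve coefficients.
So c_4 = p^(4)(0)/4! = 41/24.

41/24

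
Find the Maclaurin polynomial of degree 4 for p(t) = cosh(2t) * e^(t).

41*t^4/24 + 13*t^3/6 + 5*t^2/2 + t + 1

Expand each factor separately, then convolve coefficients.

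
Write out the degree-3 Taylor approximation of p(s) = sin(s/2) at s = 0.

[s^0] = 0;  [s^1] = 1/2;  [s^2] = 0;  [s^3] = -1/48.

-s^3/48 + s/2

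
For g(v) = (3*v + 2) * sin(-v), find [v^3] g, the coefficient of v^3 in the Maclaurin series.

1/3

Shift and add copies of the series according to the polynomial's terms.
g(0) = 0
g′(0) = -2
g′′(0) = -6
g′′′(0) = 2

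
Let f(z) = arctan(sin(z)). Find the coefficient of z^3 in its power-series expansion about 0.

Plug the Maclaurin series of the inner function into that of the outer and collect terms.
[z^0] = 0;  [z^1] = 1;  [z^2] = 0;  [z^3] = -1/2.

-1/2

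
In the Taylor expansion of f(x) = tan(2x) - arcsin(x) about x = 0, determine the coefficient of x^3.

5/2

Combine the two series term by term.
f(0) = 0
f′(0) = 1
f′′(0) = 0
f′′′(0) = 15
Dividing each by k! gives the coefficients c_0, ..., c_3.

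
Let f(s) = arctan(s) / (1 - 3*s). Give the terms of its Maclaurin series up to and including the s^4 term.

26*s^4 + 26*s^3/3 + 3*s^2 + s

Multiply the numerator's expansion by the denominator's geometric series.
f(0) = 0
f′(0) = 1
f′′(0) = 6
f′′′(0) = 52
f^(4)(0) = 624
The Taylor polynomial is Σ f^(k)(0)/k! · s^k.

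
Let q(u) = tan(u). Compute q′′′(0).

2

From the series, [u^3] q = 1/3; multiply by 3! = 6 to get 2.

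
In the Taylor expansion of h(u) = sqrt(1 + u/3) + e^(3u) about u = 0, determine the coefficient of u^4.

34987/10368

Add the two expansions coefficient-wise.
h(0) = 2
h′(0) = 19/6
h′′(0) = 323/36
h′′′(0) = 1945/72
h^(4)(0) = 34987/432
Dividing each by k! gives the coefficients c_0, ..., c_4.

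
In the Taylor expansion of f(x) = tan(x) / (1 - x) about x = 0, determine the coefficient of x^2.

1

Take the Cauchy product of the two expansions.
f(0) = 0
f′(0) = 1
f′′(0) = 2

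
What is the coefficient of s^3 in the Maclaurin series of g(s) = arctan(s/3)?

-1/81

[s^0] = 0;  [s^1] = 1/3;  [s^2] = 0;  [s^3] = -1/81.
So c_3 = g′′′(0)/3! = -1/81.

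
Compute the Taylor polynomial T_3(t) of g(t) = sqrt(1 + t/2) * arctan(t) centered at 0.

-35*t^3/96 + t^2/4 + t

Multiply the two series term by term and collect like powers.
g(0) = 0
g′(0) = 1
g′′(0) = 1/2
g′′′(0) = -35/16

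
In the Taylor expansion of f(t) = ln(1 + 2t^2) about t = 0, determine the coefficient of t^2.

2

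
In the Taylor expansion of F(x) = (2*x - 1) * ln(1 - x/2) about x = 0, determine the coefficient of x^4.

-13/192

Shift and add copies of the series according to the polynomial's terms.
[x^0] = 0;  [x^1] = 1/2;  [x^2] = -7/8;  [x^3] = -5/24;  [x^4] = -13/192.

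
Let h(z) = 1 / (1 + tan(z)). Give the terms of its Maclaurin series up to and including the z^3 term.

Write 1/(1+u) = 1 - u + u^2 - u^3 + ... and substitute the series for u.
h(0) = 1
h′(0) = -1
h′′(0) = 2
h′′′(0) = -8

-4*z^3/3 + z^2 - z + 1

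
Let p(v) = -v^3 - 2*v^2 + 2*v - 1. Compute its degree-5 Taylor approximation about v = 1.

[(v - 1)^0] = -2;  [(v - 1)^1] = -5;  [(v - 1)^2] = -5;  [(v - 1)^3] = -1;  [(v - 1)^4] = 0;  [(v - 1)^5] = 0.

-(v - 1)^3 - 5*(v - 1)^2 - 5*(v - 1) - 2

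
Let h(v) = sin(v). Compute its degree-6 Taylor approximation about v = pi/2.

h(pi/2) = 1
h′(pi/2) = 0
h′′(pi/2) = -1
h′′′(pi/2) = 0
h^(4)(pi/2) = 1
h^(5)(pi/2) = 0
h^(6)(pi/2) = -1
Dividing each by k! gives the coefficients c_0, ..., c_6.

-(v - pi/2)^6/720 + (v - pi/2)^4/24 - (v - pi/2)^2/2 + 1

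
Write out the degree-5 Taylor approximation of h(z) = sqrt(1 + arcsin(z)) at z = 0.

123*z^5/1280 - 31*z^4/384 + 7*z^3/48 - z^2/8 + z/2 + 1

Compose series: expand the inner function first, then feed it into the outer expansion.
h(0) = 1
h′(0) = 1/2
h′′(0) = -1/4
h′′′(0) = 7/8
h^(4)(0) = -31/16
h^(5)(0) = 369/32
The Taylor polynomial is Σ h^(k)(0)/k! · z^k.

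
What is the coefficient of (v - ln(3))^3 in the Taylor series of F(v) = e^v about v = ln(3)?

Use the known series and substitute for the argument.
[(v - ln(3))^0] = 3;  [(v - ln(3))^1] = 3;  [(v - ln(3))^2] = 3/2;  [(v - ln(3))^3] = 1/2.

1/2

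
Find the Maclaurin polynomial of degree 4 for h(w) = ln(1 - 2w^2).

-2*w^4 - 2*w^2

[w^0] = 0;  [w^1] = 0;  [w^2] = -2;  [w^3] = 0;  [w^4] = -2.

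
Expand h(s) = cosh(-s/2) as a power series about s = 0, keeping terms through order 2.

s^2/8 + 1

h(0) = 1
h′(0) = 0
h′′(0) = 1/4
Then c_k = h^(k)(0)/k! gives each Taylor coefficient.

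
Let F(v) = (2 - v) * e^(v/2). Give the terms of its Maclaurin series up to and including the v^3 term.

Distribute the polynomial across the series and collect like powers.
F(0) = 2
F′(0) = 0
F′′(0) = -1/2
F′′′(0) = -1/2
Dividing each by k! gives the coefficients c_0, ..., c_3.

-v^3/12 - v^2/4 + 2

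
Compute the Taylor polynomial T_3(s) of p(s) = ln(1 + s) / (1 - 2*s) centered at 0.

Use 1/(1 - r) = Σ r^k on the denominator, then take the Cauchy product.
[s^0] = 0;  [s^1] = 1;  [s^2] = 3/2;  [s^3] = 10/3.

10*s^3/3 + 3*s^2/2 + s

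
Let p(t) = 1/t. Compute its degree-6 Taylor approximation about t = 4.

Compute the successive derivatives at the expansion point and divide by k!.
p(4) = 1/4
p′(4) = -1/16
p′′(4) = 1/32
p′′′(4) = -3/128
p^(4)(4) = 3/128
p^(5)(4) = -15/512
p^(6)(4) = 45/1024
Dividing each by k! gives the coefficients c_0, ..., c_6.

(t - 4)^6/16384 - (t - 4)^5/4096 + (t - 4)^4/1024 - (t - 4)^3/256 + (t - 4)^2/64 - (t - 4)/16 + 1/4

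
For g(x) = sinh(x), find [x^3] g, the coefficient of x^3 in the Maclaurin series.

Apply the Taylor formula c_k = f^(k)(a)/k!.
g(0) = 0
g′(0) = 1
g′′(0) = 0
g′′′(0) = 1
The Taylor polynomial is Σ g^(k)(0)/k! · x^k.

1/6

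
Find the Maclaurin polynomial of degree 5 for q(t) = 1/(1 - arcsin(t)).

Compose series: expand the inner function first, then feed it into the outer expansion.

63*t^5/40 + 4*t^4/3 + 7*t^3/6 + t^2 + t + 1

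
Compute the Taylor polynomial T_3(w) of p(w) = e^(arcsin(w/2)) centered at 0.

Let u equal the inner series; expand the outer function in u and truncate.

w^3/24 + w^2/8 + w/2 + 1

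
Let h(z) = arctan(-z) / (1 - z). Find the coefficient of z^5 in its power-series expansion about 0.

-13/15

Write out both Maclaurin series and multiply, keeping only the needed powers.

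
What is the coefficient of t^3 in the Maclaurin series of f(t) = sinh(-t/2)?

-1/48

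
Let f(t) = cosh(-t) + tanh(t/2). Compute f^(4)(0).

Add the two expansions coefficient-wise.
The coefficient of t^4 in the expansion is 1/24, so f^(4)(0) = 4! * (1/24) = 1.

1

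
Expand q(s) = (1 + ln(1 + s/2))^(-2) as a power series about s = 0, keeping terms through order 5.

-259*s^5/320 + 57*s^4/64 - 23*s^3/24 + s^2 - s + 1

Substitute the inner expansion into the outer series and collect powers.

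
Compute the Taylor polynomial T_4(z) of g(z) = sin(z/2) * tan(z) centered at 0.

Write out both Maclaurin series and multiply, keeping only the needed powers.

7*z^4/48 + z^2/2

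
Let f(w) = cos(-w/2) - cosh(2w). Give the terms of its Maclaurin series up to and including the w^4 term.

-85*w^4/128 - 17*w^2/8

Expand each term separately and add.
[w^0] = 0;  [w^1] = 0;  [w^2] = -17/8;  [w^3] = 0;  [w^4] = -85/128.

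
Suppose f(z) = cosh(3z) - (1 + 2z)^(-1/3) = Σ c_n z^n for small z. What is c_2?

Add the two expansions coefficient-wise.
f(0) = 0
f′(0) = 2/3
f′′(0) = 65/9
So c_2 = f′′(0)/2! = 65/18.

65/18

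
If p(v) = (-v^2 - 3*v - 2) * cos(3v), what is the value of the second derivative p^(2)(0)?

Shift and add copies of the series according to the polynomial's terms.
The coefficient of v^2 in the expansion is 8, so p′′(0) = 2! * (8) = 16.

16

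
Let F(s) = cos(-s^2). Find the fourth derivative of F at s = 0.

-12

From the series, [s^4] F = -1/2; multiply by 4! = 24 to get -12.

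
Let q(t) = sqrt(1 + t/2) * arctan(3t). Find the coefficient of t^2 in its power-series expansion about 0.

3/4

Expand each factor separately, then convolve coefficients.
So c_2 = q′′(0)/2! = 3/4.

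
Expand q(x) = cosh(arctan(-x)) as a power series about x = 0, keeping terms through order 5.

Compose series: expand the inner function first, then feed it into the outer expansion.
q(0) = 1
q′(0) = 0
q′′(0) = 1
q′′′(0) = 0
q^(4)(0) = -7
q^(5)(0) = 0

-7*x^4/24 + x^2/2 + 1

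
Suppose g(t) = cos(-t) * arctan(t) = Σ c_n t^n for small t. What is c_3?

Write out both Maclaurin series and multiply, keeping only the needed powers.

-5/6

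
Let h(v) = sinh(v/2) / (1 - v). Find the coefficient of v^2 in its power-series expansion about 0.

Expand each factor separately, then convolve coefficients.
h(0) = 0
h′(0) = 1/2
h′′(0) = 1
The Taylor polynomial is Σ h^(k)(0)/k! · v^k.

1/2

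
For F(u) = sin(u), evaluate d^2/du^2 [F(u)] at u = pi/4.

-sqrt(2)/2

The coefficient of (u - pi/4)^2 in the expansion is -sqrt(2)/4, so F′′(pi/4) = 2! * (-sqrt(2)/4) = -sqrt(2)/2.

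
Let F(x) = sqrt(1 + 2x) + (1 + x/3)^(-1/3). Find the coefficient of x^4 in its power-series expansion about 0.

Expand each term separately and add.
[x^0] = 2;  [x^1] = 8/9;  [x^2] = -77/162;  [x^3] = 25000*2^(39/59)*3^(56/59)*5^(19/177)*7^(170/177)/1750329;  [x^4] = -98135/157464.

-98135/157464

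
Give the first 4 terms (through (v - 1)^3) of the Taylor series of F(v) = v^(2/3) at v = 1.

4*(v - 1)^3/81 - (v - 1)^2/9 + 2*(v - 1)/3 + 1

F(1) = 1
F′(1) = 2/3
F′′(1) = -2/9
F′′′(1) = 8/27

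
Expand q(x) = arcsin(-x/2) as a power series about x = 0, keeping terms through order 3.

q(0) = 0
q′(0) = -1/2
q′′(0) = 0
q′′′(0) = -1/8
The Taylor polynomial is Σ q^(k)(0)/k! · x^k.

-x^3/48 - x/2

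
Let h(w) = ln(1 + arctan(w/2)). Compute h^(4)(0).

Plug the Maclaurin series of the inner function into that of the outer and collect terms.
From the series, [w^4] h = 1/192; multiply by 4! = 24 to get 1/8.

1/8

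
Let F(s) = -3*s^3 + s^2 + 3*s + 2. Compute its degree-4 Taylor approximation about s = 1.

-3*(s - 1)^3 - 8*(s - 1)^2 - 4*(s - 1) + 3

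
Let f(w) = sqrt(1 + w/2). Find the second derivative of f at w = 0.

-1/16

The coefficient of w^2 in the expansion is -1/32, so f′′(0) = 2! * (-1/32) = -1/16.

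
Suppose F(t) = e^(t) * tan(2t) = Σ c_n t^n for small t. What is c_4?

Expand each factor separately, then convolve coefficients.
[t^0] = 0;  [t^1] = 2;  [t^2] = 2;  [t^3] = 11/3;  [t^4] = 3.
So c_4 = F^(4)(0)/4! = 3.

3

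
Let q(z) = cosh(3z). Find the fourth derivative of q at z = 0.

Use the known series and substitute for the argument.
The coefficient of z^4 in the expansion is 27/8, so q^(4)(0) = 4! * (27/8) = 81.

81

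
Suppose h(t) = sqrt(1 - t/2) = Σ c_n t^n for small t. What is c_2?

-1/32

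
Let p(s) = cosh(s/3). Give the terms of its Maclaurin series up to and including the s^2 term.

p(0) = 1
p′(0) = 0
p′′(0) = 1/9

s^2/18 + 1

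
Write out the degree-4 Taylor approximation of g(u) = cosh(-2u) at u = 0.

2*u^4/3 + 2*u^2 + 1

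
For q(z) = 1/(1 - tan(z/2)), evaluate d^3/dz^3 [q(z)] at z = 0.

1

Substitute the inner expansion into the outer series and collect powers.
From the series, [z^3] q = 1/6; multiply by 3! = 6 to get 1.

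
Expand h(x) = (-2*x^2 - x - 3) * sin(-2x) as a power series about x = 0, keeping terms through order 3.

2*x^2 + 6*x

Shift and add copies of the series according to the polynomial's terms.
h(0) = 0
h′(0) = 6
h′′(0) = 4
h′′′(0) = 0
Then c_k = h^(k)(0)/k! gives each Taylor coefficient.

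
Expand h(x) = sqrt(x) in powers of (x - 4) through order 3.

(x - 4)^3/512 - (x - 4)^2/64 + (x - 4)/4 + 2

h(4) = 2
h′(4) = 1/4
h′′(4) = -1/32
h′′′(4) = 3/256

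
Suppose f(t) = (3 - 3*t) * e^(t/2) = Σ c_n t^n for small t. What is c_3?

-5/16

Multiply each power in the prefactor through the base expansion.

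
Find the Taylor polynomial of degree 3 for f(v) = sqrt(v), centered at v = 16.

(v - 16)^3/16384 - (v - 16)^2/512 + (v - 16)/8 + 4

f(16) = 4
f′(16) = 1/8
f′′(16) = -1/256
f′′′(16) = 3/8192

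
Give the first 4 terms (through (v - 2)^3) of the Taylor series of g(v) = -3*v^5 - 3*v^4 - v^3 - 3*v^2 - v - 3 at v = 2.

-145*(v - 2)^3 - 321*(v - 2)^2 - 361*(v - 2) - 169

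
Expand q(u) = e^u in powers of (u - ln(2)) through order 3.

Use the known series and substitute for the argument.
[(u - ln(2))^0] = 2;  [(u - ln(2))^1] = 2;  [(u - ln(2))^2] = 1;  [(u - ln(2))^3] = 1/3.

(u - ln(2))^3/3 + (u - ln(2))^2 + 2*(u - ln(2)) + 2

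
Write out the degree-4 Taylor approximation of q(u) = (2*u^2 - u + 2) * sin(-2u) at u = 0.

-4*u^4/3 - 4*u^3/3 + 2*u^2 - 4*u

Shift and add copies of the series according to the polynomial's terms.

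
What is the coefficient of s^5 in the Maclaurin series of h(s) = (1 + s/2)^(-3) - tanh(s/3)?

Expand each term separately and add.
h(0) = 1
h′(0) = -11/6
h′′(0) = 3
h′′′(0) = -401/54
h^(4)(0) = 45/2
h^(5)(0) = -76609/972

-76609/116640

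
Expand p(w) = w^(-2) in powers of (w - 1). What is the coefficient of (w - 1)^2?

p(1) = 1
p′(1) = -2
p′′(1) = 6
Then c_k = p^(k)(1)/k! gives each Taylor coefficient.

3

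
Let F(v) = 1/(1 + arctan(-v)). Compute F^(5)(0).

Let u equal the inner series; expand the outer function in u and truncate.
From the series, [v^5] F = 1/5; multiply by 5! = 120 to get 24.

24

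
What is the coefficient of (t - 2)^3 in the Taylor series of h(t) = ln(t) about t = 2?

Use the known series and substitute for the argument.
[(t - 2)^0] = ln(2);  [(t - 2)^1] = 1/2;  [(t - 2)^2] = -1/8;  [(t - 2)^3] = 1/24.

1/24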